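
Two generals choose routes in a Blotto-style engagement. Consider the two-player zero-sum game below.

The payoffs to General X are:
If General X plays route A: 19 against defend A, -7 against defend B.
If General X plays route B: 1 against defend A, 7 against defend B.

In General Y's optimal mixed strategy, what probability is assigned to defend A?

Row minima are -7 and 1, so General X's maximin is 1; column maxima are 19 and 7, so General Y's minimax is 7. These differ, so the equilibrium is in mixed strategies.
Let General Y play defend A with probability q. General X is indifferent when 19q − 7(1−q) = q + 7(1−q), giving q = 7/16.

7/16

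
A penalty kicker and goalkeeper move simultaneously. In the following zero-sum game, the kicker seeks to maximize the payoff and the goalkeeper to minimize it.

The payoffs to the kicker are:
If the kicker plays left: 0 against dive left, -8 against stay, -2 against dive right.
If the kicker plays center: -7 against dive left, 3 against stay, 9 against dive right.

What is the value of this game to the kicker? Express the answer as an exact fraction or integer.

Column dive right is strictly dominated by stay for the goalkeeper (it gives the kicker more in every row).
The remaining 2×2 game on (left, center) × (dive left, stay) has no saddle point. Let the kicker play left with probability p; indifference gives −7(1−p) = −8p + 3(1−p), so p = 5/9.
Similarly the goalkeeper's optimal q on dive left is 11/18, and the value is 0·(11/18) + (-8)·(7/18) = -28/9.

-28/9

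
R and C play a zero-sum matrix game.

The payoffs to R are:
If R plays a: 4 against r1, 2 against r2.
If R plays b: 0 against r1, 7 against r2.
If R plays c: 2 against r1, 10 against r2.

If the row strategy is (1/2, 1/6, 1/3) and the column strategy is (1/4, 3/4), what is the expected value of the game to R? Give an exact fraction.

115/24

Against (1/4, 3/4), each row's expected payoff is a: 5/2; b: 21/4; c: 8.
Taking the (1/2, 1/6, 1/3)-weighted average: (1/2)·(5/2) + (1/6)·(21/4) + (1/3)·(8) = 115/24.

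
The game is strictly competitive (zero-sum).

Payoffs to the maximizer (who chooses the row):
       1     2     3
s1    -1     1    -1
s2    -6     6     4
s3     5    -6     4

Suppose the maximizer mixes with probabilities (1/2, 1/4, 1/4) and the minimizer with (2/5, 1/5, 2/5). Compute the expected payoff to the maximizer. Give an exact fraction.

2/5

Against (2/5, 1/5, 2/5), each row's expected payoff is s1: -3/5; s2: 2/5; s3: 12/5.
Taking the (1/2, 1/4, 1/4)-weighted average: (1/2)·(-3/5) + (1/4)·(2/5) + (1/4)·(12/5) = 2/5.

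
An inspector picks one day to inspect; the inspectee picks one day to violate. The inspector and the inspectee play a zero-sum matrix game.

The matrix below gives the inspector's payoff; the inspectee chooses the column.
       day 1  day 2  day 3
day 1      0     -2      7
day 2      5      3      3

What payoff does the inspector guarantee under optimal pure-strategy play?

3

Row minima: -2, 3 → the inspector's maximin is 3.
Column maxima: 5, 3, 7 → the inspectee's minimax is 3.
They coincide at (day 2, day 2), so the value is 3.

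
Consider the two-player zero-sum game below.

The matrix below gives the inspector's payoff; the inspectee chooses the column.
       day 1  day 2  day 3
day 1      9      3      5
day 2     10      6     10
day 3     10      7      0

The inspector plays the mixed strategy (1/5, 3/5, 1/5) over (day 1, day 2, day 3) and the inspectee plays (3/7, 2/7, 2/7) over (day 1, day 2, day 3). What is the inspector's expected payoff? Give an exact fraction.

39/5

Against (3/7, 2/7, 2/7), each row's expected payoff is day 1: 43/7; day 2: 62/7; day 3: 44/7.
Taking the (1/5, 3/5, 1/5)-weighted average: (1/5)·(43/7) + (3/5)·(62/7) + (1/5)·(44/7) = 39/5.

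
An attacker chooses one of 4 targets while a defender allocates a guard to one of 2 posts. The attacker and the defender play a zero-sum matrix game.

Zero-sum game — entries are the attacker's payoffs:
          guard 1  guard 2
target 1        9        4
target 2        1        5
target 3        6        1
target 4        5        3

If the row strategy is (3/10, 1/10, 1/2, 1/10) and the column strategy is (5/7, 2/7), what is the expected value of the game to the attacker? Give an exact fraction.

73/14

Against (5/7, 2/7), each row's expected payoff is target 1: 53/7; target 2: 15/7; target 3: 32/7; target 4: 31/7.
Taking the (3/10, 1/10, 1/2, 1/10)-weighted average: (3/10)·(53/7) + (1/10)·(15/7) + (1/2)·(32/7) + (1/10)·(31/7) = 73/14.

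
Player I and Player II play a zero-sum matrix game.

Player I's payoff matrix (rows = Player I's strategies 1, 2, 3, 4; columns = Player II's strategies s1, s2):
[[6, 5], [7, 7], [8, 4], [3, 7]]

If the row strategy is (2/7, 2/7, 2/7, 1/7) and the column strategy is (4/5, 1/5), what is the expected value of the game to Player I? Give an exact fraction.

Against (4/5, 1/5), each row's expected payoff is 1: 29/5; 2: 7; 3: 36/5; 4: 19/5.
Taking the (2/7, 2/7, 2/7, 1/7)-weighted average: (2/7)·(29/5) + (2/7)·(7) + (2/7)·(36/5) + (1/7)·(19/5) = 219/35.

219/35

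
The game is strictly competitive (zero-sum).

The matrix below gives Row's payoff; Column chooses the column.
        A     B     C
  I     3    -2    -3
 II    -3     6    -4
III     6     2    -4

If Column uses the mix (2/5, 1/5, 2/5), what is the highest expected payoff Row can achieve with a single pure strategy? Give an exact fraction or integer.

I: (3)·(2/5) + (-2)·(1/5) + (-3)·(2/5) = -2/5.
II: (-3)·(2/5) + (6)·(1/5) + (-4)·(2/5) = -8/5.
III: (6)·(2/5) + (2)·(1/5) + (-4)·(2/5) = 6/5.
The best pure response is III with expected payoff 6/5.

6/5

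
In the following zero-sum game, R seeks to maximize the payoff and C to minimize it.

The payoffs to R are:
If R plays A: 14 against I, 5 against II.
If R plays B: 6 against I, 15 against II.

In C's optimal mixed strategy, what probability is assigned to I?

5/9

Row minima are 5 and 6, so R's maximin is 6; column maxima are 14 and 15, so C's minimax is 14. These differ, so the equilibrium is in mixed strategies.
Let C play I with probability q. R is indifferent when 14q + 5(1−q) = 6q + 15(1−q), giving q = 5/9.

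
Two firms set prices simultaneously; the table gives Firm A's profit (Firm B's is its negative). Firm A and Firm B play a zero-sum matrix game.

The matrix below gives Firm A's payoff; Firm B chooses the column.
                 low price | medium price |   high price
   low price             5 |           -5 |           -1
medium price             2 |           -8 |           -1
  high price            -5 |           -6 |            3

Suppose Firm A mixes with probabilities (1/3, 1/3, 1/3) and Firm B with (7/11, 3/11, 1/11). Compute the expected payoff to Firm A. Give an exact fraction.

Against (7/11, 3/11, 1/11), each row's expected payoff is low price: 19/11; medium price: -1; high price: -50/11.
Taking the (1/3, 1/3, 1/3)-weighted average: (1/3)·(19/11) + (1/3)·(-1) + (1/3)·(-50/11) = -14/11.

-14/11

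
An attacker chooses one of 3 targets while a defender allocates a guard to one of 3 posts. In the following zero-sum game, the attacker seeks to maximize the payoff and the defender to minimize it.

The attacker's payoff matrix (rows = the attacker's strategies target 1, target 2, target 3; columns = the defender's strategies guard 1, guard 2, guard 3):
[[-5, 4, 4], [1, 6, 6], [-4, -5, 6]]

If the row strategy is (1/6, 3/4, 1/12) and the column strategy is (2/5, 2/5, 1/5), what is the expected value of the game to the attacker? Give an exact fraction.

Against (2/5, 2/5, 1/5), each row's expected payoff is target 1: 2/5; target 2: 4; target 3: -12/5.
Taking the (1/6, 3/4, 1/12)-weighted average: (1/6)·(2/5) + (3/4)·(4) + (1/12)·(-12/5) = 43/15.

43/15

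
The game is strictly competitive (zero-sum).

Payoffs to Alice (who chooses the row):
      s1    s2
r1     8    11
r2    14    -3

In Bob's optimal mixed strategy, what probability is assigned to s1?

7/10

Row minima are 8 and -3, so Alice's maximin is 8; column maxima are 14 and 11, so Bob's minimax is 11. These differ, so the equilibrium is in mixed strategies.
Let Bob play s1 with probability q. Alice is indifferent when 8q + 11(1−q) = 14q − 3(1−q), giving q = 7/10.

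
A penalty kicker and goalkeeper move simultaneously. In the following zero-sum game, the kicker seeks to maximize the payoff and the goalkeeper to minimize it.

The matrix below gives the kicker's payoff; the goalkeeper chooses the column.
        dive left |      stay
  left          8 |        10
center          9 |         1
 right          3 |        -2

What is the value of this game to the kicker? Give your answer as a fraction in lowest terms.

Row right is strictly dominated by row center, so the kicker never plays it.
The remaining 2×2 game on (left, center) × (dive left, stay) has no saddle point. Let the kicker play left with probability p; indifference gives 8p + 9(1−p) = 10p + (1−p), so p = 4/5.
Similarly the goalkeeper's optimal q on dive left is 9/10, and the value is 8·(9/10) + (10)·(1/10) = 41/5.

41/5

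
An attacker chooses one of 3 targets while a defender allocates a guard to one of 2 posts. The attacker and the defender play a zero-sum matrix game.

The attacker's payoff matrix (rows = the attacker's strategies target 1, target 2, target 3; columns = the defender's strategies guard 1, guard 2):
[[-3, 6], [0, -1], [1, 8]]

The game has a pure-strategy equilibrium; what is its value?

Row minima: -3, -1, 1 → the attacker's maximin is 1.
Column maxima: 1, 8 → the defender's minimax is 1.
They coincide at (target 3, guard 1), so the value is 1.

1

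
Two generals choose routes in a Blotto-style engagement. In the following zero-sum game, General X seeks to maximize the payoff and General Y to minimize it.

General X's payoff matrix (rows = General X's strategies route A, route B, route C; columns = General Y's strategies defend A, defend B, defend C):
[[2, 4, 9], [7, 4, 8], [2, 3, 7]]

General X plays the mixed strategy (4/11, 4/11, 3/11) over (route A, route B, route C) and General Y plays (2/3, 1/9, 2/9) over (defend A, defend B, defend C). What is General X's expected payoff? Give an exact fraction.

Against (2/3, 1/9, 2/9), each row's expected payoff is route A: 34/9; route B: 62/9; route C: 29/9.
Taking the (4/11, 4/11, 3/11)-weighted average: (4/11)·(34/9) + (4/11)·(62/9) + (3/11)·(29/9) = 157/33.

157/33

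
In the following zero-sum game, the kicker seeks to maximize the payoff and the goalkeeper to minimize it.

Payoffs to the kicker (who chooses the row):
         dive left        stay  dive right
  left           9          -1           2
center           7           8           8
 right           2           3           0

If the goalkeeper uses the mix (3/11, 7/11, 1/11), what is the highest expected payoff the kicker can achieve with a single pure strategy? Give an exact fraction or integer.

left: (9)·(3/11) + (-1)·(7/11) + (2)·(1/11) = 2.
center: (7)·(3/11) + (8)·(7/11) + (8)·(1/11) = 85/11.
right: (2)·(3/11) + (3)·(7/11) + (0)·(1/11) = 27/11.
The best pure response is center with expected payoff 85/11.

85/11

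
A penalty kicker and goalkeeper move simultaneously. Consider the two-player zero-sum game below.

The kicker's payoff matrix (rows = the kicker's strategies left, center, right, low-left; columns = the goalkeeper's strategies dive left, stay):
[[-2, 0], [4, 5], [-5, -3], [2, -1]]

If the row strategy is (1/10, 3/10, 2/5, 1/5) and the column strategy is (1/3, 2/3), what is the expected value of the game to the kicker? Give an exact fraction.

Against (1/3, 2/3), each row's expected payoff is left: -2/3; center: 14/3; right: -11/3; low-left: 0.
Taking the (1/10, 3/10, 2/5, 1/5)-weighted average: (1/10)·(-2/3) + (3/10)·(14/3) + (2/5)·(-11/3) + (1/5)·(0) = -2/15.

-2/15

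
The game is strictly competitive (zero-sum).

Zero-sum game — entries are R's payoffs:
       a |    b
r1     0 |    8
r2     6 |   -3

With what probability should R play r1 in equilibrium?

Row minima are 0 and -3, so R's maximin is 0; column maxima are 6 and 8, so C's minimax is 6. These differ, so the equilibrium is in mixed strategies.
Let R play r1 with probability p. C is indifferent when 6(1−p) = 8p − 3(1−p), giving p = 9/17.

9/17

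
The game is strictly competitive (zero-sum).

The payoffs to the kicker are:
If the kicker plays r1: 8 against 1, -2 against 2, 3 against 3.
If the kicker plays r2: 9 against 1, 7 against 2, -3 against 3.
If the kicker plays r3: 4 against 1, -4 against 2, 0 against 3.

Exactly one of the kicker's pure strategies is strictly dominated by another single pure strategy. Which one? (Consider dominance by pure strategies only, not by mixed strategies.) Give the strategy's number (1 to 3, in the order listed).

Compare r3 with r1: 8 > 4, -2 > -4, 3 > 0.
So r1 strictly dominates r3 for the kicker; r3 is strictly dominated.

3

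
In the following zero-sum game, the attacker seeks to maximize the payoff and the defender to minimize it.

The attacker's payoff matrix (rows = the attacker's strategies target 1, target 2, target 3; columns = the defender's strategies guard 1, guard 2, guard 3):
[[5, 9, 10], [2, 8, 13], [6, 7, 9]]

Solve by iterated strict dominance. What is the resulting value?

6

Column guard 2 is strictly dominated by guard 1 for the defender (5<9, 2<8, 6<7); eliminate guard 2.
Column guard 3 is strictly dominated by guard 1 for the defender (5<10, 2<13, 6<9); eliminate guard 3.
Row target 1 is strictly dominated by row target 3 (6>5); eliminate target 1.
Row target 2 is strictly dominated by row target 3 (6>2); eliminate target 2.
Only (target 3, guard 1) remains, with payoff 6.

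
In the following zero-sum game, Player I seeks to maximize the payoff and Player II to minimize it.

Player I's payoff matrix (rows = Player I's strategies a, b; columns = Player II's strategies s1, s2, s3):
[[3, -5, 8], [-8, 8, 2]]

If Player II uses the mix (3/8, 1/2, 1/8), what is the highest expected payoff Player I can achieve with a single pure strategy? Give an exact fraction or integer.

a: (3)·(3/8) + (-5)·(1/2) + (8)·(1/8) = -3/8.
b: (-8)·(3/8) + (8)·(1/2) + (2)·(1/8) = 5/4.
The best pure response is b with expected payoff 5/4.

5/4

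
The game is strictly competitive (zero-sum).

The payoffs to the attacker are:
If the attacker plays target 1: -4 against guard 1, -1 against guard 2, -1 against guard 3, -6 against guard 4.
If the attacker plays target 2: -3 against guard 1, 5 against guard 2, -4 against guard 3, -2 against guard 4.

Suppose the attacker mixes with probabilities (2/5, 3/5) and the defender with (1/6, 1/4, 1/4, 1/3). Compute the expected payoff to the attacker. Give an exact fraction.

Against (1/6, 1/4, 1/4, 1/3), each row's expected payoff is target 1: -19/6; target 2: -11/12.
Taking the (2/5, 3/5)-weighted average: (2/5)·(-19/6) + (3/5)·(-11/12) = -109/60.

-109/60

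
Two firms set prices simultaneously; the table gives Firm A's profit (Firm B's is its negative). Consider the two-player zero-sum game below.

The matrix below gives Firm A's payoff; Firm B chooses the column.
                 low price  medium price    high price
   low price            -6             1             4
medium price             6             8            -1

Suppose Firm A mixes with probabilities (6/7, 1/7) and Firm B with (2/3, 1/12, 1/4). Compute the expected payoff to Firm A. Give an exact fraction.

-157/84

Against (2/3, 1/12, 1/4), each row's expected payoff is low price: -35/12; medium price: 53/12.
Taking the (6/7, 1/7)-weighted average: (6/7)·(-35/12) + (1/7)·(53/12) = -157/84.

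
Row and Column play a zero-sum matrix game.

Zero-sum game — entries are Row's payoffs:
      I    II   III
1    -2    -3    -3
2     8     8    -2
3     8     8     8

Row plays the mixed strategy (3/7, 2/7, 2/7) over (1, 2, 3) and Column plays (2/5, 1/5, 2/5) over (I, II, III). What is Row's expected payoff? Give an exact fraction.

81/35

Against (2/5, 1/5, 2/5), each row's expected payoff is 1: -13/5; 2: 4; 3: 8.
Taking the (3/7, 2/7, 2/7)-weighted average: (3/7)·(-13/5) + (2/7)·(4) + (2/7)·(8) = 81/35.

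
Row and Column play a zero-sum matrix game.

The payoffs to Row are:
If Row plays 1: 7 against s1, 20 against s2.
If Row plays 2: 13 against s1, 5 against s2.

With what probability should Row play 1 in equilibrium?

Row minima are 7 and 5, so Row's maximin is 7; column maxima are 13 and 20, so Column's minimax is 13. These differ, so the equilibrium is in mixed strategies.
Let Row play 1 with probability p. Column is indifferent when 7p + 13(1−p) = 20p + 5(1−p), giving p = 8/21.

8/21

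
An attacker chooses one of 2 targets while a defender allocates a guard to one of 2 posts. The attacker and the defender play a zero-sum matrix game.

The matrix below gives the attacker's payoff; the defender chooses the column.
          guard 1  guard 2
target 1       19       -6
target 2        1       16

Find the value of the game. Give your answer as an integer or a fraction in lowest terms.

Row minima are -6 and 1, so the attacker's maximin is 1; column maxima are 19 and 16, so the defender's minimax is 16. These differ, so the equilibrium is in mixed strategies.
Let the attacker play target 1 with probability p. The defender is indifferent when 19p + (1−p) = −6p + 16(1−p), giving p = 3/8.
Let the defender play guard 1 with probability q. The attacker is indifferent when 19q − 6(1−q) = q + 16(1−q), giving q = 11/20.
The value is 19·(11/20) + (-6)·(9/20) = 31/4.

31/4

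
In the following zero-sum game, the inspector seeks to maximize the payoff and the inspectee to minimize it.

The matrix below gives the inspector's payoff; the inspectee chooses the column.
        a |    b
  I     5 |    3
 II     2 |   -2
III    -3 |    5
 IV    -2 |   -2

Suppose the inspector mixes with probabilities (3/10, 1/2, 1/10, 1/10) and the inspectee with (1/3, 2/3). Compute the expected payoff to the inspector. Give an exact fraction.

Against (1/3, 2/3), each row's expected payoff is I: 11/3; II: -2/3; III: 7/3; IV: -2.
Taking the (3/10, 1/2, 1/10, 1/10)-weighted average: (3/10)·(11/3) + (1/2)·(-2/3) + (1/10)·(7/3) + (1/10)·(-2) = 4/5.

4/5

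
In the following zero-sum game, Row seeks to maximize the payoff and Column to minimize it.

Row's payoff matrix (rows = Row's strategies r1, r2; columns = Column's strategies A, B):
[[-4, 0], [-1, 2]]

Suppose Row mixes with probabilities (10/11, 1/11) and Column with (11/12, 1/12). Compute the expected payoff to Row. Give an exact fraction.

-449/132

Against (11/12, 1/12), each row's expected payoff is r1: -11/3; r2: -3/4.
Taking the (10/11, 1/11)-weighted average: (10/11)·(-11/3) + (1/11)·(-3/4) = -449/132.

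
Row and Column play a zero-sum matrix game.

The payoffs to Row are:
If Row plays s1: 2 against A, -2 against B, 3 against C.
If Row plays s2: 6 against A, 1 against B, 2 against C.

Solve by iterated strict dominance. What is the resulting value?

Column A is strictly dominated by B for Column (-2<2, 1<6); eliminate A.
Column C is strictly dominated by B for Column (-2<3, 1<2); eliminate C.
Row s1 is strictly dominated by row s2 (1>-2); eliminate s1.
Only (s2, B) remains, with payoff 1.

1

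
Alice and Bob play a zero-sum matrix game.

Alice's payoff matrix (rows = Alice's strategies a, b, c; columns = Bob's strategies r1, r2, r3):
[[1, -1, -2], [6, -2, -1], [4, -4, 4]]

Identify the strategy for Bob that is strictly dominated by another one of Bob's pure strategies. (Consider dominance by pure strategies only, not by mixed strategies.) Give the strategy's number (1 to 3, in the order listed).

1

Bob prefers columns that give Alice less. Compare r1 with r2: -1 < 1, -2 < 6, -4 < 4.
So r2 strictly dominates r1 for Bob; r1 is strictly dominated.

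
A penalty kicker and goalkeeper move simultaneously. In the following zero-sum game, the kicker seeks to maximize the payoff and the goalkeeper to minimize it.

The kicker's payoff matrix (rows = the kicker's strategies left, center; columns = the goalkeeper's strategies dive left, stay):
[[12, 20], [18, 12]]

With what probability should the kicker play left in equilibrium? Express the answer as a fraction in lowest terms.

3/7

Row minima are 12 and 12, so the kicker's maximin is 12; column maxima are 18 and 20, so the goalkeeper's minimax is 18. These differ, so the equilibrium is in mixed strategies.
Let the kicker play left with probability p. The goalkeeper is indifferent when 12p + 18(1−p) = 20p + 12(1−p), giving p = 3/7.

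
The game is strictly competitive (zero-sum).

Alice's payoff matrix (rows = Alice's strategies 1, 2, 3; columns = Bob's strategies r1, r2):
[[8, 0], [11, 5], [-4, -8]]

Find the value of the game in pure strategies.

Row minima: 0, 5, -8 → Alice's maximin is 5.
Column maxima: 11, 5 → Bob's minimax is 5.
They coincide at (2, r2), so the value is 5.

5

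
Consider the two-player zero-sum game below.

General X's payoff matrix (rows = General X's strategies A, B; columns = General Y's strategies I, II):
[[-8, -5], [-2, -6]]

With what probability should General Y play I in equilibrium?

Row minima are -8 and -6, so General X's maximin is -6; column maxima are -2 and -5, so General Y's minimax is -5. These differ, so the equilibrium is in mixed strategies.
Let General Y play I with probability q. General X is indifferent when −8q − 5(1−q) = −2q − 6(1−q), giving q = 1/7.

1/7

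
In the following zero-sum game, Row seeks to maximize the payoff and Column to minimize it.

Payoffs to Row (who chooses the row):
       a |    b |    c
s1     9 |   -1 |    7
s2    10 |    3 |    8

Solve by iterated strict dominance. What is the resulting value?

Column a is strictly dominated by b for Column (-1<9, 3<10); eliminate a.
Column c is strictly dominated by b for Column (-1<7, 3<8); eliminate c.
Row s1 is strictly dominated by row s2 (3>-1); eliminate s1.
Only (s2, b) remains, with payoff 3.

3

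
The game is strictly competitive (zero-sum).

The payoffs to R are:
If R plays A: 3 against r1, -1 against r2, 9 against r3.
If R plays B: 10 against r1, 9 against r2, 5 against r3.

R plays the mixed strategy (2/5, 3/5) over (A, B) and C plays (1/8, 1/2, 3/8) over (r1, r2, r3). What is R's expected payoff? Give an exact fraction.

Against (1/8, 1/2, 3/8), each row's expected payoff is A: 13/4; B: 61/8.
Taking the (2/5, 3/5)-weighted average: (2/5)·(13/4) + (3/5)·(61/8) = 47/8.

47/8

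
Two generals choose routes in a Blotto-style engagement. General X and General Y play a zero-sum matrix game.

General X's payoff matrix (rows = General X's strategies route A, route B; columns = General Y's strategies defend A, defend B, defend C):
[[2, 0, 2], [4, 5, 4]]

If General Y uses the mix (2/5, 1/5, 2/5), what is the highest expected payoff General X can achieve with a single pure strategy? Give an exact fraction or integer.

route A: (2)·(2/5) + (0)·(1/5) + (2)·(2/5) = 8/5.
route B: (4)·(2/5) + (5)·(1/5) + (4)·(2/5) = 21/5.
The best pure response is route B with expected payoff 21/5.

21/5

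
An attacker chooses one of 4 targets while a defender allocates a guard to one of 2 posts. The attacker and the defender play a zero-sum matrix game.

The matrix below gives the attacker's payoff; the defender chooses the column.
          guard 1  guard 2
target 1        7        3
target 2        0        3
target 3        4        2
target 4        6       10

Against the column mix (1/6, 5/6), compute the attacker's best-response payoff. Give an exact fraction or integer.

28/3

target 1: (7)·(1/6) + (3)·(5/6) = 11/3.
target 2: (0)·(1/6) + (3)·(5/6) = 5/2.
target 3: (4)·(1/6) + (2)·(5/6) = 7/3.
target 4: (6)·(1/6) + (10)·(5/6) = 28/3.
The best pure response is target 4 with expected payoff 28/3.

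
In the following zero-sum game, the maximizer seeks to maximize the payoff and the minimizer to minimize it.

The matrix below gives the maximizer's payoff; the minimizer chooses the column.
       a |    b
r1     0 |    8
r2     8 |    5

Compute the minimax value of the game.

64/11

Row minima are 0 and 5, so the maximizer's maximin is 5; column maxima are 8 and 8, so the minimizer's minimax is 8. These differ, so the equilibrium is in mixed strategies.
Let the maximizer play r1 with probability p. The minimizer is indifferent when 8(1−p) = 8p + 5(1−p), giving p = 3/11.
Let the minimizer play a with probability q. The maximizer is indifferent when 8(1−q) = 8q + 5(1−q), giving q = 3/11.
The value is 0·(3/11) + (8)·(8/11) = 64/11.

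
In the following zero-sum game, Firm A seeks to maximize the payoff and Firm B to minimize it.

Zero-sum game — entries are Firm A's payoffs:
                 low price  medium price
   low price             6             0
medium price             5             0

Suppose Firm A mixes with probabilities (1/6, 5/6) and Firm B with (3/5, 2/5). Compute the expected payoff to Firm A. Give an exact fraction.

Against (3/5, 2/5), each row's expected payoff is low price: 18/5; medium price: 3.
Taking the (1/6, 5/6)-weighted average: (1/6)·(18/5) + (5/6)·(3) = 31/10.

31/10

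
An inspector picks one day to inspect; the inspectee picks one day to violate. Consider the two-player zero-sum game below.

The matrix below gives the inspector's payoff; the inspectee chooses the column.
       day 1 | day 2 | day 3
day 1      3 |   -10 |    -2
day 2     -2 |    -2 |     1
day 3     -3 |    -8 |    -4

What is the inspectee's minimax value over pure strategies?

-2

The worst case (largest entry) in each column is day 1: 3, day 2: -2, day 3: 1.
The best (smallest) of these is -2.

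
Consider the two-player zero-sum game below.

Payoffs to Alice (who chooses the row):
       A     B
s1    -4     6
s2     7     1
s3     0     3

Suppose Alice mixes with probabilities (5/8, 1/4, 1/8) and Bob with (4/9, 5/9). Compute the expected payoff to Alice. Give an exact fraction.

Against (4/9, 5/9), each row's expected payoff is s1: 14/9; s2: 11/3; s3: 5/3.
Taking the (5/8, 1/4, 1/8)-weighted average: (5/8)·(14/9) + (1/4)·(11/3) + (1/8)·(5/3) = 151/72.

151/72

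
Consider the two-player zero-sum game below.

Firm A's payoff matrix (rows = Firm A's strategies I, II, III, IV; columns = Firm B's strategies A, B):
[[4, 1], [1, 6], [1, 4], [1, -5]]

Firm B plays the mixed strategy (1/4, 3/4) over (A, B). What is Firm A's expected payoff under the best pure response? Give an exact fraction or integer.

I: (4)·(1/4) + (1)·(3/4) = 7/4.
II: (1)·(1/4) + (6)·(3/4) = 19/4.
III: (1)·(1/4) + (4)·(3/4) = 13/4.
IV: (1)·(1/4) + (-5)·(3/4) = -7/2.
The best pure response is II with expected payoff 19/4.

19/4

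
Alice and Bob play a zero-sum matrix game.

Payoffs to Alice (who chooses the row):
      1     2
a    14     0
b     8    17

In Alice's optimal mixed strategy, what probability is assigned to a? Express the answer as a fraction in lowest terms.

Row minima are 0 and 8, so Alice's maximin is 8; column maxima are 14 and 17, so Bob's minimax is 14. These differ, so the equilibrium is in mixed strategies.
Let Alice play a with probability p. Bob is indifferent when 14p + 8(1−p) = 17(1−p), giving p = 9/23.

9/23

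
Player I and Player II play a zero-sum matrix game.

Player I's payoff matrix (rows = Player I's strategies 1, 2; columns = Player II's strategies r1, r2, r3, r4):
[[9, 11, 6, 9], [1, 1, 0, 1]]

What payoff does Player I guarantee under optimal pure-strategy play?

6

Row minima: 6, 0 → Player I's maximin is 6.
Column maxima: 9, 11, 6, 9 → Player II's minimax is 6.
They coincide at (1, r3), so the value is 6.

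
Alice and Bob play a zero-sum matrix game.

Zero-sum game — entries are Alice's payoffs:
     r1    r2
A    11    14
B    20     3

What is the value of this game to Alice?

Row minima are 11 and 3, so Alice's maximin is 11; column maxima are 20 and 14, so Bob's minimax is 14. These differ, so the equilibrium is in mixed strategies.
Let Alice play A with probability p. Bob is indifferent when 11p + 20(1−p) = 14p + 3(1−p), giving p = 17/20.
Let Bob play r1 with probability q. Alice is indifferent when 11q + 14(1−q) = 20q + 3(1−q), giving q = 11/20.
The value is 11·(11/20) + (14)·(9/20) = 247/20.

247/20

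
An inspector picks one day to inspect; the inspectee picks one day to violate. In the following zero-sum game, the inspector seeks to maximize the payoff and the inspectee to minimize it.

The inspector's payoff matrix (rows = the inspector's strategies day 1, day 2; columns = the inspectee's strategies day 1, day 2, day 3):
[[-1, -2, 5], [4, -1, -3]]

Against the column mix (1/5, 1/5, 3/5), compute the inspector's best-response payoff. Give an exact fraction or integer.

12/5

day 1: (-1)·(1/5) + (-2)·(1/5) + (5)·(3/5) = 12/5.
day 2: (4)·(1/5) + (-1)·(1/5) + (-3)·(3/5) = -6/5.
The best pure response is day 1 with expected payoff 12/5.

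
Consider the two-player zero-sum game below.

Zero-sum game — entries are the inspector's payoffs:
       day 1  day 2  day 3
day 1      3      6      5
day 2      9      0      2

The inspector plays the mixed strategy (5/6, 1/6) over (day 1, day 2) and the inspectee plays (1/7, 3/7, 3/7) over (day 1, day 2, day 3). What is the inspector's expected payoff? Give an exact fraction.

Against (1/7, 3/7, 3/7), each row's expected payoff is day 1: 36/7; day 2: 15/7.
Taking the (5/6, 1/6)-weighted average: (5/6)·(36/7) + (1/6)·(15/7) = 65/14.

65/14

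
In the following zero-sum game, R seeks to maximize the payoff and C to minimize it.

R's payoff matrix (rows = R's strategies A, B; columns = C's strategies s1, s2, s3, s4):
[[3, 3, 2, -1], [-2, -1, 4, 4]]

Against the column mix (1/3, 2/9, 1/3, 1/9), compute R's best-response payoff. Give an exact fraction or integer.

A: (3)·(1/3) + (3)·(2/9) + (2)·(1/3) + (-1)·(1/9) = 20/9.
B: (-2)·(1/3) + (-1)·(2/9) + (4)·(1/3) + (4)·(1/9) = 8/9.
The best pure response is A with expected payoff 20/9.

20/9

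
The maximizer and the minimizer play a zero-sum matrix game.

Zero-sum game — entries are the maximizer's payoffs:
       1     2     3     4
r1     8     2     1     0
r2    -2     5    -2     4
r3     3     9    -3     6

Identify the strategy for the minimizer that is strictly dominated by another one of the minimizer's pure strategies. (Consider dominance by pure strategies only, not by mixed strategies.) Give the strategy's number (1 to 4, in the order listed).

The minimizer prefers columns that give the maximizer less. Compare 2 with 3: 1 < 2, -2 < 5, -3 < 9.
So 3 strictly dominates 2 for the minimizer; 2 is strictly dominated.

2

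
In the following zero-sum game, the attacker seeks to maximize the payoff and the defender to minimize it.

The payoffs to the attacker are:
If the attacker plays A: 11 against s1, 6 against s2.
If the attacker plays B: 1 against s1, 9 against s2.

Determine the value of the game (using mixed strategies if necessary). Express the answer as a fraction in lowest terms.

Row minima are 6 and 1, so the attacker's maximin is 6; column maxima are 11 and 9, so the defender's minimax is 9. These differ, so the equilibrium is in mixed strategies.
Let the attacker play A with probability p. The defender is indifferent when 11p + (1−p) = 6p + 9(1−p), giving p = 8/13.
Let the defender play s1 with probability q. The attacker is indifferent when 11q + 6(1−q) = q + 9(1−q), giving q = 3/13.
The value is 11·(3/13) + (6)·(10/13) = 93/13.

93/13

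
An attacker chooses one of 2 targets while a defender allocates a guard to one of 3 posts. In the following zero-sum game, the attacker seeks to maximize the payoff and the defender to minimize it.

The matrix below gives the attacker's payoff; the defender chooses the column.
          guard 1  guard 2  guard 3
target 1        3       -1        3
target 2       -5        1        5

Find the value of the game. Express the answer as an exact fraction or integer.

Column guard 3 is strictly dominated by guard 2 for the defender (it gives the attacker more in every row).
The remaining 2×2 game on (target 1, target 2) × (guard 1, guard 2) has no saddle point. Let the attacker play target 1 with probability p; indifference gives 3p − 5(1−p) = −p + (1−p), so p = 3/5.
Similarly the defender's optimal q on guard 1 is 1/5, and the value is 3·(1/5) + (-1)·(4/5) = -1/5.

-1/5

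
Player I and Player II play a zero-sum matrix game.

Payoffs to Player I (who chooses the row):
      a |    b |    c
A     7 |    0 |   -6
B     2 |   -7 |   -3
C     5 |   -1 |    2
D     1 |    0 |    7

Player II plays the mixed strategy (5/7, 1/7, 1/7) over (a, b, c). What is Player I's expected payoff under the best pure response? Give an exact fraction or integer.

29/7

A: (7)·(5/7) + (0)·(1/7) + (-6)·(1/7) = 29/7.
B: (2)·(5/7) + (-7)·(1/7) + (-3)·(1/7) = 0.
C: (5)·(5/7) + (-1)·(1/7) + (2)·(1/7) = 26/7.
D: (1)·(5/7) + (0)·(1/7) + (7)·(1/7) = 12/7.
The best pure response is A with expected payoff 29/7.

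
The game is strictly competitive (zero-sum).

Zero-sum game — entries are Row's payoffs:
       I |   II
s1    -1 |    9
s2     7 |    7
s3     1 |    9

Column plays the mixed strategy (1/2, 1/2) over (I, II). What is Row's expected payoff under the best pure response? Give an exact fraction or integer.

s1: (-1)·(1/2) + (9)·(1/2) = 4.
s2: (7)·(1/2) + (7)·(1/2) = 7.
s3: (1)·(1/2) + (9)·(1/2) = 5.
The best pure response is s2 with expected payoff 7.

7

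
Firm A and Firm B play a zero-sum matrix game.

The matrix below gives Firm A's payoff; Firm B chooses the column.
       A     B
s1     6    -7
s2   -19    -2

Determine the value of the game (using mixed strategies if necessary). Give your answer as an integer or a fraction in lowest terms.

-29/6

Row minima are -7 and -19, so Firm A's maximin is -7; column maxima are 6 and -2, so Firm B's minimax is -2. These differ, so the equilibrium is in mixed strategies.
Let Firm A play s1 with probability p. Firm B is indifferent when 6p − 19(1−p) = −7p − 2(1−p), giving p = 17/30.
Let Firm B play A with probability q. Firm A is indifferent when 6q − 7(1−q) = −19q − 2(1−q), giving q = 1/6.
The value is 6·(1/6) + (-7)·(5/6) = -29/6.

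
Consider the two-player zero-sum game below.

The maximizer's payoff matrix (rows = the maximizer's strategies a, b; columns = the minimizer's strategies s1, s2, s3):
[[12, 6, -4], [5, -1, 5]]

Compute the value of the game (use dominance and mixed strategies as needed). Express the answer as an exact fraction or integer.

Column s1 is strictly dominated by s2 for the minimizer (it gives the maximizer more in every row).
The remaining 2×2 game on (a, b) × (s2, s3) has no saddle point. Let the maximizer play a with probability p; indifference gives 6p − (1−p) = −4p + 5(1−p), so p = 3/8.
Similarly the minimizer's optimal q on s2 is 9/16, and the value is 6·(9/16) + (-4)·(7/16) = 13/8.

13/8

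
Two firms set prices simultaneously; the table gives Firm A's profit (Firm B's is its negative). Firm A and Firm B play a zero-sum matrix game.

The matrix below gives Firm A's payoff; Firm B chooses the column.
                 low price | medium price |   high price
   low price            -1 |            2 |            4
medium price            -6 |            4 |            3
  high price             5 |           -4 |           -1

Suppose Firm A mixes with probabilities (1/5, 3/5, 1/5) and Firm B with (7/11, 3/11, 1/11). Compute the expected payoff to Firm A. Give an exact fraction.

-56/55

Against (7/11, 3/11, 1/11), each row's expected payoff is low price: 3/11; medium price: -27/11; high price: 2.
Taking the (1/5, 3/5, 1/5)-weighted average: (1/5)·(3/11) + (3/5)·(-27/11) + (1/5)·(2) = -56/55.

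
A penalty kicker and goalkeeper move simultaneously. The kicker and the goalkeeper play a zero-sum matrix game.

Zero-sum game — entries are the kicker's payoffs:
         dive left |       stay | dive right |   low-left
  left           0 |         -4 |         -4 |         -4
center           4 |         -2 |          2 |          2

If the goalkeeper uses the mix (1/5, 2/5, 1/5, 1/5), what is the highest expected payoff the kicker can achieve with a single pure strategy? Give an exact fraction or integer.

left: (0)·(1/5) + (-4)·(2/5) + (-4)·(1/5) + (-4)·(1/5) = -16/5.
center: (4)·(1/5) + (-2)·(2/5) + (2)·(1/5) + (2)·(1/5) = 4/5.
The best pure response is center with expected payoff 4/5.

4/5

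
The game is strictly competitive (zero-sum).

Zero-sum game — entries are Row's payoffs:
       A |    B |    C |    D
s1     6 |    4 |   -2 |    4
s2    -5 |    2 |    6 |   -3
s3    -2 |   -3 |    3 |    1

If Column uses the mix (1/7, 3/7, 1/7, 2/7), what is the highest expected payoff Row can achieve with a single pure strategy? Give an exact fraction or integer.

s1: (6)·(1/7) + (4)·(3/7) + (-2)·(1/7) + (4)·(2/7) = 24/7.
s2: (-5)·(1/7) + (2)·(3/7) + (6)·(1/7) + (-3)·(2/7) = 1/7.
s3: (-2)·(1/7) + (-3)·(3/7) + (3)·(1/7) + (1)·(2/7) = -6/7.
The best pure response is s1 with expected payoff 24/7.

24/7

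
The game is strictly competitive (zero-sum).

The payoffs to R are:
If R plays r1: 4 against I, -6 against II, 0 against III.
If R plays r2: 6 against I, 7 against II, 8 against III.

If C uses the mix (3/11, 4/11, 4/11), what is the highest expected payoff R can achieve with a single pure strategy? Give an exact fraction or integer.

r1: (4)·(3/11) + (-6)·(4/11) + (0)·(4/11) = -12/11.
r2: (6)·(3/11) + (7)·(4/11) + (8)·(4/11) = 78/11.
The best pure response is r2 with expected payoff 78/11.

78/11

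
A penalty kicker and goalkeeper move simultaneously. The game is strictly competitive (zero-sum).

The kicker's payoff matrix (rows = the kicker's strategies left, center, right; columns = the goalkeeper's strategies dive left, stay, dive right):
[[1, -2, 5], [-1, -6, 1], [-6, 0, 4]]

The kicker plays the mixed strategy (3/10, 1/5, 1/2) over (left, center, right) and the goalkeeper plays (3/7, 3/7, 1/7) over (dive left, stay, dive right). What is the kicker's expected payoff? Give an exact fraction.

-52/35

Against (3/7, 3/7, 1/7), each row's expected payoff is left: 2/7; center: -20/7; right: -2.
Taking the (3/10, 1/5, 1/2)-weighted average: (3/10)·(2/7) + (1/5)·(-20/7) + (1/2)·(-2) = -52/35.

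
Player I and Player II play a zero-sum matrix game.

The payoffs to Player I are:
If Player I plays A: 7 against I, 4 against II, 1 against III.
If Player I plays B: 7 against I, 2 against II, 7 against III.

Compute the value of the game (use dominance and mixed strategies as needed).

Column I is strictly dominated by II for Player II (it gives Player I more in every row).
The remaining 2×2 game on (A, B) × (II, III) has no saddle point. Let Player I play A with probability p; indifference gives 4p + 2(1−p) = p + 7(1−p), so p = 5/8.
Similarly Player II's optimal q on II is 3/4, and the value is 4·(3/4) + (1)·(1/4) = 13/4.

13/4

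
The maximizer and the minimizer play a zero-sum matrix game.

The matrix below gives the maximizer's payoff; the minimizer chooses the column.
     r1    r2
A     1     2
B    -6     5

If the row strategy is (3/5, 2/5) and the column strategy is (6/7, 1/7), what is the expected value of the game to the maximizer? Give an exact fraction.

-38/35

Against (6/7, 1/7), each row's expected payoff is A: 8/7; B: -31/7.
Taking the (3/5, 2/5)-weighted average: (3/5)·(8/7) + (2/5)·(-31/7) = -38/35.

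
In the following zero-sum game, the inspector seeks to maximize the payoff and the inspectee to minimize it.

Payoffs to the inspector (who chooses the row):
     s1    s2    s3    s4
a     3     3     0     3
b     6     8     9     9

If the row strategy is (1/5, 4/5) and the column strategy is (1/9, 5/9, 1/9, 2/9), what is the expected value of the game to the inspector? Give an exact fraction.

316/45

Against (1/9, 5/9, 1/9, 2/9), each row's expected payoff is a: 8/3; b: 73/9.
Taking the (1/5, 4/5)-weighted average: (1/5)·(8/3) + (4/5)·(73/9) = 316/45.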